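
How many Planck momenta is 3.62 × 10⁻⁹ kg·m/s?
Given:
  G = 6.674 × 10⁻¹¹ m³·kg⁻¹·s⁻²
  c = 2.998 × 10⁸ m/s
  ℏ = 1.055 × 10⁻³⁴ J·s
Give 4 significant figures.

5.547 × 10⁻¹⁰

Planck momentum: p_P = √(ℏc³/G) = 6.527 kg·m/s.
3.62 × 10⁻⁹ / 6.527 = 5.547 × 10⁻¹⁰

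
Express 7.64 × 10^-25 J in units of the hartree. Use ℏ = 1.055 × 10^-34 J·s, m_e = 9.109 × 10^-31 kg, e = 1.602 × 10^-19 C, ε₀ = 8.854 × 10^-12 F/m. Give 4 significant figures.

hartree: E_h = m_e e⁴/(4πε₀ℏ)² = 4.354 × 10^-18 J.
7.64 × 10^-25 / 4.354 × 10^-18 = 1.755 × 10^-7

1.755 × 10^-7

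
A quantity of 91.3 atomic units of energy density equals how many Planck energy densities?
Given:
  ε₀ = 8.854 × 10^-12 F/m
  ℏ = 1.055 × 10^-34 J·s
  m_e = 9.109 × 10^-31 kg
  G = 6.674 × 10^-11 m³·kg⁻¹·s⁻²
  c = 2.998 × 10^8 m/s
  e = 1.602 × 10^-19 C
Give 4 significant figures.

atomic unit of energy density: u_au = E_h/a₀³ = m_e⁴e¹⁰/((4πε₀)⁵ℏ⁸) = 2.929 × 10^13 J/m³
Planck energy density: u_P = c⁷/(ℏG²) = 4.632 × 10^113 J/m³
91.3 × 2.929 × 10^13 / 4.632 × 10^113 = 5.773 × 10^-99

5.773 × 10^-99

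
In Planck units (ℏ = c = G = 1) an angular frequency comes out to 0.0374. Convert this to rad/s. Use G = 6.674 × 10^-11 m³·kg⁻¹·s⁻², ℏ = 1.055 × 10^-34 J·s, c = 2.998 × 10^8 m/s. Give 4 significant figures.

One Planck angular frequency: ω_P = √(c⁵/(ℏG)) = 1.855 × 10^43 rad/s.
0.0374 × 1.855 × 10^43 rad/s = 6.936 × 10^41 rad/s

6.936 × 10^41 rad/s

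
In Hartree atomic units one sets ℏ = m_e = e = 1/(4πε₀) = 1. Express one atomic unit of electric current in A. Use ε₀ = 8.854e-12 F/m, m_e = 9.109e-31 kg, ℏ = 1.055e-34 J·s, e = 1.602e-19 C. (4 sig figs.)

6.612e-3 A

I_au = e E_h/ℏ = m_e e⁵/((4πε₀)²ℏ³)
E_h = 4.354e-18 J
e·E_h/ℏ = 6.612e-3 A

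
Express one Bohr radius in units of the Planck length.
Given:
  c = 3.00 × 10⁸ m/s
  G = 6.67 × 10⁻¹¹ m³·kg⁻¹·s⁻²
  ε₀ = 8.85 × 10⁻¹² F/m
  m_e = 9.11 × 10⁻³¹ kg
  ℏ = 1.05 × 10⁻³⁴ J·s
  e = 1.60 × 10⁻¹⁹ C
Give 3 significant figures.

Bohr radius: a₀ = 4πε₀ℏ²/(m_e e²) = 5.26 × 10⁻¹¹ m
Planck length: ℓ_P = √(ℏG/c³) = 1.61 × 10⁻³⁵ m
ratio = 5.26 × 10⁻¹¹ / 1.61 × 10⁻³⁵ = 3.26 × 10²⁴

3.26 × 10²⁴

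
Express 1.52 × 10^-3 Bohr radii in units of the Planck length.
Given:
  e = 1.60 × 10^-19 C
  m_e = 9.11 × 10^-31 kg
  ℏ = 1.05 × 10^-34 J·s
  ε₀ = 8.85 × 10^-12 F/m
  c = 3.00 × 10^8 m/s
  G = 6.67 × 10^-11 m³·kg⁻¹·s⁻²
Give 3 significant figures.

Bohr radius: a₀ = 4πε₀ℏ²/(m_e e²) = 5.26 × 10^-11 m
Planck length: ℓ_P = √(ℏG/c³) = 1.61 × 10^-35 m
1.52 × 10^-3 × 5.26 × 10^-11 / 1.61 × 10^-35 = 4.96 × 10^21

4.96 × 10^21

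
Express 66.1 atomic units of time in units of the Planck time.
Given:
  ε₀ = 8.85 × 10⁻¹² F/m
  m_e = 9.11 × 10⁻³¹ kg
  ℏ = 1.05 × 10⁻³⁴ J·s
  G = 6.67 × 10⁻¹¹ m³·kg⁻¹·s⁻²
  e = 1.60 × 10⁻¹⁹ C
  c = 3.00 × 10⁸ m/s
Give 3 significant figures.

atomic unit of time: τ_au = (4πε₀)²ℏ³/(m_e e⁴) = 2.40 × 10⁻¹⁷ s
Planck time: t_P = √(ℏG/c⁵) = 5.37 × 10⁻⁴⁴ s
66.1 × 2.40 × 10⁻¹⁷ / 5.37 × 10⁻⁴⁴ = 2.95 × 10²⁸

2.95 × 10²⁸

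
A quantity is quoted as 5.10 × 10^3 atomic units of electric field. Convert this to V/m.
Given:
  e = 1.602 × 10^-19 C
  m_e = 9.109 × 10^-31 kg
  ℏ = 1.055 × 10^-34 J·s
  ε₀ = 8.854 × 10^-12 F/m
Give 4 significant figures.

2.617 × 10^15 V/m

One atomic unit of electric field: E_au = E_h/(e a₀) = m_e²e⁵/((4πε₀)³ℏ⁴) = 5.131 × 10^11 V/m.
5.10 × 10^3 × 5.131 × 10^11 V/m = 2.617 × 10^15 V/m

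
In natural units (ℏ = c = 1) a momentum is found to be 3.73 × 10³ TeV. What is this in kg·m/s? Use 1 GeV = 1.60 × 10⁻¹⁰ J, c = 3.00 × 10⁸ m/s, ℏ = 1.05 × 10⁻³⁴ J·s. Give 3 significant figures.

Momentum is [E]/c; divide by c.
1 GeV → 1/c × (1 GeV in J) = 5.33 × 10⁻¹⁹ kg·m/s.
Convert the energy scale: 3.73 × 10³ TeV = 3.73 × 10⁶ GeV.
Result: 3.73 × 10⁶ × 5.33 × 10⁻¹⁹ = 1.99 × 10⁻¹² kg·m/s.

1.99 × 10⁻¹² kg·m/s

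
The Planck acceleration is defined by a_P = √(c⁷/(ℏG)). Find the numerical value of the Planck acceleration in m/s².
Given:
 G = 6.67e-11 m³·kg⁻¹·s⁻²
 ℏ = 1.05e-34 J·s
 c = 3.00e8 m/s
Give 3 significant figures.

a_P = √(c⁷/(ℏG))
  = √(3.12e103)
  = 5.59e51 m/s²

5.59e51 m/s²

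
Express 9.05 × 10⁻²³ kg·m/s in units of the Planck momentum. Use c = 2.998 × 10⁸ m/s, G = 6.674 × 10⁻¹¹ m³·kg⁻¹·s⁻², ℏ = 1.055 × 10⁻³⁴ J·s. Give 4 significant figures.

Planck momentum: p_P = √(ℏc³/G) = 6.527 kg·m/s.
9.05 × 10⁻²³ / 6.527 = 1.387 × 10⁻²³

1.387 × 10⁻²³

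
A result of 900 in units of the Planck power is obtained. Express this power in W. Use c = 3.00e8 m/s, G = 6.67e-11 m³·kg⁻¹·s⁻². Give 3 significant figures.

3.28e55 W

One Planck power: P_P = c⁵/G = 3.64e52 W.
900 × 3.64e52 W = 3.28e55 W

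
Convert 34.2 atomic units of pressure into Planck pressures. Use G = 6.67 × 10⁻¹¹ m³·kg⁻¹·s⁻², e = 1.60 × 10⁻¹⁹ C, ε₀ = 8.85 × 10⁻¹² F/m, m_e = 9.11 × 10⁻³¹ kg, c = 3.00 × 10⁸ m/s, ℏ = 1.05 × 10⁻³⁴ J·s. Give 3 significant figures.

atomic unit of pressure: P_au = E_h/a₀³ = m_e⁴e¹⁰/((4πε₀)⁵ℏ⁸) = 3.01 × 10¹³ Pa
Planck pressure: p_P = c⁷/(ℏG²) = 4.68 × 10¹¹³ Pa
34.2 × 3.01 × 10¹³ / 4.68 × 10¹¹³ = 2.20 × 10⁻⁹⁹

2.20 × 10⁻⁹⁹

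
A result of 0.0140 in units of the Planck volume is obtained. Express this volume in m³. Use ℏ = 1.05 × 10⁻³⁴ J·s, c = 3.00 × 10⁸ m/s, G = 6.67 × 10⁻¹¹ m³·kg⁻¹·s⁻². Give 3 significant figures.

5.85 × 10⁻¹⁰⁷ m³

One Planck volume: V_P = (ℏG/c³)^(3/2) = 4.18 × 10⁻¹⁰⁵ m³.
0.0140 × 4.18 × 10⁻¹⁰⁵ m³ = 5.85 × 10⁻¹⁰⁷ m³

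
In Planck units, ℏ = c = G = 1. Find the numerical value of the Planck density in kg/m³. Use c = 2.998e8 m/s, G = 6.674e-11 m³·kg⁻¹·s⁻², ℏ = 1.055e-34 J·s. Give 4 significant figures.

5.154e96 kg/m³

Dimensional analysis gives ρ_P = c⁵/(ℏG²).
  = 2.422e42 / 4.699e-55
  = 5.154e96 kg/m³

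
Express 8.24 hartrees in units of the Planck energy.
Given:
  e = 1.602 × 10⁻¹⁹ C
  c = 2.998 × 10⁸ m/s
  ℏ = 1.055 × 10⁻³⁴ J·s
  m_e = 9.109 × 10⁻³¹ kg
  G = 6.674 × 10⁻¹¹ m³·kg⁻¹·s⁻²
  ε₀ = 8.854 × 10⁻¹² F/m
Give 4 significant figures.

hartree: E_h = m_e e⁴/(4πε₀ℏ)² = 4.354 × 10⁻¹⁸ J
Planck energy: E_P = √(ℏc⁵/G) = 1.957 × 10⁹ J
8.24 × 4.354 × 10⁻¹⁸ / 1.957 × 10⁹ = 1.834 × 10⁻²⁶

1.834 × 10⁻²⁶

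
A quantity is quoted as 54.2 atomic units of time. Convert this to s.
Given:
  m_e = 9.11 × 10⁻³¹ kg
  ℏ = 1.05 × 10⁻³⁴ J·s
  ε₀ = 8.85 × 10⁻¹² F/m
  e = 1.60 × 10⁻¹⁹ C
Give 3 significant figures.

One atomic unit of time: τ_au = (4πε₀)²ℏ³/(m_e e⁴) = 2.40 × 10⁻¹⁷ s.
54.2 × 2.40 × 10⁻¹⁷ s = 1.30 × 10⁻¹⁵ s

1.30 × 10⁻¹⁵ s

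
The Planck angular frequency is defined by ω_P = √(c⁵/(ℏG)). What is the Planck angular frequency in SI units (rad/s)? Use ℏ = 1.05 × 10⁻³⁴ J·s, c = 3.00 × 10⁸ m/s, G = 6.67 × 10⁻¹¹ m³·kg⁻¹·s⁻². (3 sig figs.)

ω_P = √(c⁵/(ℏG))
  = √(3.47 × 10⁸⁶)
  = 1.86 × 10⁴³ rad/s

1.86 × 10⁴³ rad/s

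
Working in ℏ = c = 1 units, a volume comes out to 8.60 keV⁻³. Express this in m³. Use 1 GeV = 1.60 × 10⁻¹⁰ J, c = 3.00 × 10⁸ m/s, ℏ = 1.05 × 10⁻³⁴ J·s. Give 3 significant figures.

6.56 × 10⁻²⁹ m³

Volume is [L]³ = [E]⁻³·(ℏc)³.
1 GeV⁻³ → (ℏc)³ × (1 GeV in J)⁻³ = 7.63 × 10⁻⁴⁸ m³.
Convert the energy scale: 8.60 keV⁻³ = 8.60 × 10¹⁸ GeV⁻³.
Result: 8.60 × 10¹⁸ × 7.63 × 10⁻⁴⁸ = 6.56 × 10⁻²⁹ m³.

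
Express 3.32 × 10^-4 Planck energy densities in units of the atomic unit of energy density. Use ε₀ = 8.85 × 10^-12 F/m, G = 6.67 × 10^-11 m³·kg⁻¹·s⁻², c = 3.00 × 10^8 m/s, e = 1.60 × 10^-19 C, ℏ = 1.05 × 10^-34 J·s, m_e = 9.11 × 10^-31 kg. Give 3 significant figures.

5.16 × 10^96

Planck energy density: u_P = c⁷/(ℏG²) = 4.68 × 10^113 J/m³
atomic unit of energy density: u_au = E_h/a₀³ = m_e⁴e¹⁰/((4πε₀)⁵ℏ⁸) = 3.01 × 10^13 J/m³
3.32 × 10^-4 × 4.68 × 10^113 / 3.01 × 10^13 = 5.16 × 10^96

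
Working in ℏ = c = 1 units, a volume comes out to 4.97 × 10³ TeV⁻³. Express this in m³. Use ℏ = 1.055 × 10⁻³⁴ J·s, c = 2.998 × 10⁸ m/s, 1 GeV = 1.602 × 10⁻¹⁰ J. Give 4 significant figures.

3.825 × 10⁻⁵³ m³

Volume is [L]³ = [E]⁻³·(ℏc)³.
1 GeV⁻³ → (ℏc)³ × (1 GeV in J)⁻³ = 7.696 × 10⁻⁴⁸ m³.
Convert the energy scale: 4.97 × 10³ TeV⁻³ = 4.97 × 10⁻⁶ GeV⁻³.
Result: 4.97 × 10⁻⁶ × 7.696 × 10⁻⁴⁸ = 3.825 × 10⁻⁵³ m³.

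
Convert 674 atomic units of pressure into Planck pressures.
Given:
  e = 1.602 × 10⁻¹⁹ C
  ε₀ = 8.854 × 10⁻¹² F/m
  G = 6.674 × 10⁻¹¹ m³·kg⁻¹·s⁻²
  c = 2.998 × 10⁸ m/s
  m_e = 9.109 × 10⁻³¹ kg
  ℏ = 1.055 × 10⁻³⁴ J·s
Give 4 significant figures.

atomic unit of pressure: P_au = E_h/a₀³ = m_e⁴e¹⁰/((4πε₀)⁵ℏ⁸) = 2.929 × 10¹³ Pa
Planck pressure: p_P = c⁷/(ℏG²) = 4.632 × 10¹¹³ Pa
674 × 2.929 × 10¹³ / 4.632 × 10¹¹³ = 4.262 × 10⁻⁹⁸

4.262 × 10⁻⁹⁸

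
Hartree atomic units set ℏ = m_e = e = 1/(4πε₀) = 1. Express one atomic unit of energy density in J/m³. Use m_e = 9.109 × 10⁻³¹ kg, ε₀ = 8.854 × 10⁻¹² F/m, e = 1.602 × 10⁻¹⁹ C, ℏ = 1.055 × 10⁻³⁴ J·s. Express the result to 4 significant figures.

From ℏ = m_e = e = 1/(4πε₀) = 1 the energy density scale is u_au = E_h/a₀³ = m_e⁴e¹⁰/((4πε₀)⁵ℏ⁸).
E_h = 4.354 × 10⁻¹⁸ J
a₀ = 5.297 × 10⁻¹¹ m
E_h/a₀³ = 2.929 × 10¹³ J/m³

2.929 × 10¹³ J/m³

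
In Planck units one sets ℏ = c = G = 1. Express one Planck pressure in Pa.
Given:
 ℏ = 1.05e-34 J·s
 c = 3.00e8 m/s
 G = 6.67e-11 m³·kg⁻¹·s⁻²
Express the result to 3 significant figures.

p_P = c⁷/(ℏG²)
  = 2.19e59 / 4.67e-55
  = 4.68e113 Pa

4.68e113 Pa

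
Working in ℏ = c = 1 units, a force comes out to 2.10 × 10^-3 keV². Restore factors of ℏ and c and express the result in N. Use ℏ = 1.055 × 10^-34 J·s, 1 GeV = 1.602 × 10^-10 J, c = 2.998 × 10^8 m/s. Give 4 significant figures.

Force is [E]/[L] = [E]²/(ℏc); restore (ℏc)⁻¹.
1 GeV² → 1/(ℏc) × (1 GeV in J)² = 8.114 × 10^5 N.
Convert the energy scale: 2.10 × 10^-3 keV² = 2.10 × 10^-15 GeV².
Result: 2.10 × 10^-15 × 8.114 × 10^5 = 1.704 × 10^-9 N.

1.704 × 10^-9 N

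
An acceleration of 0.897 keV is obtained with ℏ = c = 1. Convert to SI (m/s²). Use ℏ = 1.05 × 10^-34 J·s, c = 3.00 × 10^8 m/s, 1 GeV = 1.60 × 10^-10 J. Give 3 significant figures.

Acceleration is [L]/[T]² = c·[E]/ℏ.
1 GeV → c/ℏ × (1 GeV in J) = 4.57 × 10^32 m/s².
Convert the energy scale: 0.897 keV = 8.97 × 10^-7 GeV.
Result: 8.97 × 10^-7 × 4.57 × 10^32 = 4.10 × 10^26 m/s².

4.10 × 10^26 m/s²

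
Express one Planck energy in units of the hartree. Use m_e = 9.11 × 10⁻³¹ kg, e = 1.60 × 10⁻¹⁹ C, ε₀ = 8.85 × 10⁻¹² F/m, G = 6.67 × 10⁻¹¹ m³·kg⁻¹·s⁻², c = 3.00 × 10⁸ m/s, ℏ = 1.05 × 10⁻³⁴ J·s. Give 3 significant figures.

Planck energy: E_P = √(ℏc⁵/G) = 1.96 × 10⁹ J
hartree: E_h = m_e e⁴/(4πε₀ℏ)² = 4.38 × 10⁻¹⁸ J
ratio = 1.96 × 10⁹ / 4.38 × 10⁻¹⁸ = 4.47 × 10²⁶

4.47 × 10²⁶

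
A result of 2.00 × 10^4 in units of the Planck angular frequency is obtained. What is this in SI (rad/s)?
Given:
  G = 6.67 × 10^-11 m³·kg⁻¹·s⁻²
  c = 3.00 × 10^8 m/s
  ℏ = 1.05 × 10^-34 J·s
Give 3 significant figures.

One Planck angular frequency: ω_P = √(c⁵/(ℏG)) = 1.86 × 10^43 rad/s.
2.00 × 10^4 × 1.86 × 10^43 rad/s = 3.73 × 10^47 rad/s

3.73 × 10^47 rad/s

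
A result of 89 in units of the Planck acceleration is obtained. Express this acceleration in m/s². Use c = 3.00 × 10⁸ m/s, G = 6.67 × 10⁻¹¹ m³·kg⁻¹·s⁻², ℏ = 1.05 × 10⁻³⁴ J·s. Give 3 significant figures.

One Planck acceleration: a_P = √(c⁷/(ℏG)) = 5.59 × 10⁵¹ m/s².
89 × 5.59 × 10⁵¹ m/s² = 4.97 × 10⁵³ m/s²

4.97 × 10⁵³ m/s²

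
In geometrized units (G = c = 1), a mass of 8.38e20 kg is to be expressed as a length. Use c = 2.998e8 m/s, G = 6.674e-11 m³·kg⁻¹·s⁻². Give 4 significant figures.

6.223e-7 m

In G = c = 1 units mass has dimensions of length; the conversion factor is G/c².
8.38e20 kg × (G/c²) = 6.223e-7 m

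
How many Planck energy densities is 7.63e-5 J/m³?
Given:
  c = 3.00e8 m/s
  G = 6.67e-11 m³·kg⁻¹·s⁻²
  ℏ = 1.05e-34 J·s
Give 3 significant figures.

Planck energy density: u_P = c⁷/(ℏG²) = 4.68e113 J/m³.
7.63e-5 / 4.68e113 = 1.63e-118

1.63e-118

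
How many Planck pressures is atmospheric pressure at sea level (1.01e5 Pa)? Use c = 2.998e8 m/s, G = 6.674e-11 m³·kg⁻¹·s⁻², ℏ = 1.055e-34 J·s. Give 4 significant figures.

2.180e-109

Planck pressure: p_P = c⁷/(ℏG²) = 4.632e113 Pa.
1.01e5 / 4.632e113 = 2.180e-109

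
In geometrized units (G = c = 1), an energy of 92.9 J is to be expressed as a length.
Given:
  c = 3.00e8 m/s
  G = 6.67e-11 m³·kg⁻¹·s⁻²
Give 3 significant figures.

7.65e-43 m

Energy → length via G/c⁴.
92.9 J × (G/c⁴) = 7.65e-43 m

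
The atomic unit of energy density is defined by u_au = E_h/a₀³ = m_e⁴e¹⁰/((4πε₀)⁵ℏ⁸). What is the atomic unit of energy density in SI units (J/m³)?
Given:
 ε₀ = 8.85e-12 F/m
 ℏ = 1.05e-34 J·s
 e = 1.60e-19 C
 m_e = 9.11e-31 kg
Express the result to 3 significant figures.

3.01e13 J/m³

u_au = E_h/a₀³ = m_e⁴e¹⁰/((4πε₀)⁵ℏ⁸)
E_h = 4.38e-18 J
a₀ = 5.26e-11 m
E_h/a₀³ = 3.01e13 J/m³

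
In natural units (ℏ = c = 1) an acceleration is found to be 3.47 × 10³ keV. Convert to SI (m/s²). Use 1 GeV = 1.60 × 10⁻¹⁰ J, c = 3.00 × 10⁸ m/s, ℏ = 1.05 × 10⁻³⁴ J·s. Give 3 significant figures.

Acceleration is [L]/[T]² = c·[E]/ℏ.
1 GeV → c/ℏ × (1 GeV in J) = 4.57 × 10³² m/s².
Convert the energy scale: 3.47 × 10³ keV = 3.47 × 10⁻³ GeV.
Result: 3.47 × 10⁻³ × 4.57 × 10³² = 1.59 × 10³⁰ m/s².

1.59 × 10³⁰ m/s²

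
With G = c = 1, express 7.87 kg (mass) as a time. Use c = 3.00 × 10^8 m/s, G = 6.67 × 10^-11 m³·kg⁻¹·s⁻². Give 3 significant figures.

1.94 × 10^-35 s

Mass → time via G/c³.
7.87 kg × (G/c³) = 1.94 × 10^-35 s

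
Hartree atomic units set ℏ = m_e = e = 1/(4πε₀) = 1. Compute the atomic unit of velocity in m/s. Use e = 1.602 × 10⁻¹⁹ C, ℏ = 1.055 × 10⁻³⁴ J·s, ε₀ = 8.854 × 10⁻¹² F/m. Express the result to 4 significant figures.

From ℏ = m_e = e = 1/(4πε₀) = 1 the velocity scale is v_au = e²/(4πε₀ℏ).
  = 2.566 × 10⁻³⁸ / 1.174 × 10⁻⁴⁴
  = 2.186 × 10⁶ m/s

2.186 × 10⁶ m/s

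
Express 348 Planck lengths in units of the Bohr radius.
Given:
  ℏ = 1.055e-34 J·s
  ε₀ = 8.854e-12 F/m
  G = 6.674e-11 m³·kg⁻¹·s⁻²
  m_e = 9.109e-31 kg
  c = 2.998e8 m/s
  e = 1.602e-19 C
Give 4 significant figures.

1.062e-22

Planck length: ℓ_P = √(ℏG/c³) = 1.616e-35 m
Bohr radius: a₀ = 4πε₀ℏ²/(m_e e²) = 5.297e-11 m
348 × 1.616e-35 / 5.297e-11 = 1.062e-22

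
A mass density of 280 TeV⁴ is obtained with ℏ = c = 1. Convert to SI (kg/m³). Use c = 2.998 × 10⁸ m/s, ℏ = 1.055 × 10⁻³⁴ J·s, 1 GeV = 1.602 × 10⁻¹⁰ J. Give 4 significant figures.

Mass density is [E]/(c²[L]³) = [E]⁴/(ℏ³c⁵).
1 GeV⁴ → 1/(ℏ³c⁵) × (1 GeV in J)⁴ = 2.316 × 10²⁰ kg/m³.
Convert the energy scale: 280 TeV⁴ = 2.80 × 10¹⁴ GeV⁴.
Result: 2.80 × 10¹⁴ × 2.316 × 10²⁰ = 6.485 × 10³⁴ kg/m³.

6.485 × 10³⁴ kg/m³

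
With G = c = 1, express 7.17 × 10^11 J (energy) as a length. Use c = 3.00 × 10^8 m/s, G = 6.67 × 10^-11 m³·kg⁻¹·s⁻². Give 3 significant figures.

Energy → length via G/c⁴.
7.17 × 10^11 J × (G/c⁴) = 5.90 × 10^-33 m

5.90 × 10^-33 m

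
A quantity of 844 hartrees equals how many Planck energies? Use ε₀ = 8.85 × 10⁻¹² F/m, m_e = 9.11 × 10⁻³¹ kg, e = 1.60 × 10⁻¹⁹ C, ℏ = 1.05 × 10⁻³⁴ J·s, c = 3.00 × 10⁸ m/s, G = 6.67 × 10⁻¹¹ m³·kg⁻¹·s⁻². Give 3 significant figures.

1.89 × 10⁻²⁴

hartree: E_h = m_e e⁴/(4πε₀ℏ)² = 4.38 × 10⁻¹⁸ J
Planck energy: E_P = √(ℏc⁵/G) = 1.96 × 10⁹ J
844 × 4.38 × 10⁻¹⁸ / 1.96 × 10⁹ = 1.89 × 10⁻²⁴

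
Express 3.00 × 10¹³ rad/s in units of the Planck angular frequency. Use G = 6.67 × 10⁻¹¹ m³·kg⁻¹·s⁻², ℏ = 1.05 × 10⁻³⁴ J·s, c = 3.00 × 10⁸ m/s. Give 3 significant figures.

Planck angular frequency: ω_P = √(c⁵/(ℏG)) = 1.86 × 10⁴³ rad/s.
3.00 × 10¹³ / 1.86 × 10⁴³ = 1.61 × 10⁻³⁰

1.61 × 10⁻³⁰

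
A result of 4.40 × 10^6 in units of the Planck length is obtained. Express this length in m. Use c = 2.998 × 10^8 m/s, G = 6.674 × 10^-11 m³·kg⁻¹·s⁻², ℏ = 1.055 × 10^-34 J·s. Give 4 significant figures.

7.113 × 10^-29 m

One Planck length: ℓ_P = √(ℏG/c³) = 1.616 × 10^-35 m.
4.40 × 10^6 × 1.616 × 10^-35 m = 7.113 × 10^-29 m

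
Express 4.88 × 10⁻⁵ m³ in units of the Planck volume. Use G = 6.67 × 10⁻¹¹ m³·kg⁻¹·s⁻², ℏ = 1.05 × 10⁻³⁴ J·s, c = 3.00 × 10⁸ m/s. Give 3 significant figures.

Planck volume: V_P = (ℏG/c³)^(3/2) = 4.18 × 10⁻¹⁰⁵ m³.
4.88 × 10⁻⁵ / 4.18 × 10⁻¹⁰⁵ = 1.17 × 10¹⁰⁰

1.17 × 10¹⁰⁰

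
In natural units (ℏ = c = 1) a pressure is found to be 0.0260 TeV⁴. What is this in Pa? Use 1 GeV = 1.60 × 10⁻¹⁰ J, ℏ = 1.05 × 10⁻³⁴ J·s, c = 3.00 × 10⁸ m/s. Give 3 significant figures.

Pressure is [E]/[L]³ = [E]⁴/(ℏc)³.
1 GeV⁴ → 1/(ℏc)³ × (1 GeV in J)⁴ = 2.10 × 10³⁷ Pa.
Convert the energy scale: 0.0260 TeV⁴ = 2.60 × 10¹⁰ GeV⁴.
Result: 2.60 × 10¹⁰ × 2.10 × 10³⁷ = 5.45 × 10⁴⁷ Pa.

5.45 × 10⁴⁷ Pa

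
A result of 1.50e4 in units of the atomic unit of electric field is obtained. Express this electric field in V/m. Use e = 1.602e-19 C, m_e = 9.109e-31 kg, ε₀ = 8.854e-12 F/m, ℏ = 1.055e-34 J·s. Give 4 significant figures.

One atomic unit of electric field: E_au = E_h/(e a₀) = m_e²e⁵/((4πε₀)³ℏ⁴) = 5.131e11 V/m.
1.50e4 × 5.131e11 V/m = 7.696e15 V/m

7.696e15 V/m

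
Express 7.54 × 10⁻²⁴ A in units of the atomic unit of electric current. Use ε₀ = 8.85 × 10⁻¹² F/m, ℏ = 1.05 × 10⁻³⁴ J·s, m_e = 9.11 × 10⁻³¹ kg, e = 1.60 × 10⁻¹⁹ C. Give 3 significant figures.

atomic unit of electric current: I_au = e E_h/ℏ = m_e e⁵/((4πε₀)²ℏ³) = 6.67 × 10⁻³ A.
7.54 × 10⁻²⁴ / 6.67 × 10⁻³ = 1.13 × 10⁻²¹

1.13 × 10⁻²¹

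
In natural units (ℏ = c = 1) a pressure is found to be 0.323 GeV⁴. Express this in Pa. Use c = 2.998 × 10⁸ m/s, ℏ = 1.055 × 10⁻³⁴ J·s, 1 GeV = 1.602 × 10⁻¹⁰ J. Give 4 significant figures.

6.724 × 10³⁶ Pa

Pressure is [E]/[L]³ = [E]⁴/(ℏc)³.
1 GeV⁴ → 1/(ℏc)³ × (1 GeV in J)⁴ = 2.082 × 10³⁷ Pa.
Result: 0.323 × 2.082 × 10³⁷ = 6.724 × 10³⁶ Pa.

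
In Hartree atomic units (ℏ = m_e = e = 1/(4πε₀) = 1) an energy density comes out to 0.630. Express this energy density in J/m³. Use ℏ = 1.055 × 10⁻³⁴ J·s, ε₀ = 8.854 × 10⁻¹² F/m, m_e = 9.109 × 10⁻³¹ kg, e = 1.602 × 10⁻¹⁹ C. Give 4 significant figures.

1.845 × 10¹³ J/m³

One atomic unit of energy density: u_au = E_h/a₀³ = m_e⁴e¹⁰/((4πε₀)⁵ℏ⁸) = 2.929 × 10¹³ J/m³.
0.630 × 2.929 × 10¹³ J/m³ = 1.845 × 10¹³ J/m³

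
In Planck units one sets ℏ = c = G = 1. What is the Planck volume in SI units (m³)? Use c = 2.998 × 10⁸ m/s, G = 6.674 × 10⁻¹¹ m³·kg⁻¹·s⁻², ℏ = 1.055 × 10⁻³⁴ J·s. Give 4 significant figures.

4.224 × 10⁻¹⁰⁵ m³

V_P = (ℏG/c³)^(3/2)
  = √(1.784 × 10⁻²⁰⁹)
  = 4.224 × 10⁻¹⁰⁵ m³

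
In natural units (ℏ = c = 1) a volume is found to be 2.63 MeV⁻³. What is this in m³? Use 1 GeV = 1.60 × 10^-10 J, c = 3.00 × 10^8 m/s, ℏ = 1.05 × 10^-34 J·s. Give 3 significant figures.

2.01 × 10^-38 m³

Volume is [L]³ = [E]⁻³·(ℏc)³.
1 GeV⁻³ → (ℏc)³ × (1 GeV in J)⁻³ = 7.63 × 10^-48 m³.
Convert the energy scale: 2.63 MeV⁻³ = 2.63 × 10^9 GeV⁻³.
Result: 2.63 × 10^9 × 7.63 × 10^-48 = 2.01 × 10^-38 m³.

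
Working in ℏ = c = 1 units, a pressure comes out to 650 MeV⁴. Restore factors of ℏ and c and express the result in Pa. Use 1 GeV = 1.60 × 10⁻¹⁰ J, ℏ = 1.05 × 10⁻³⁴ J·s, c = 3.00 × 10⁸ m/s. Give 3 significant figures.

Pressure is [E]/[L]³ = [E]⁴/(ℏc)³.
1 GeV⁴ → 1/(ℏc)³ × (1 GeV in J)⁴ = 2.10 × 10³⁷ Pa.
Convert the energy scale: 650 MeV⁴ = 6.50 × 10⁻¹⁰ GeV⁴.
Result: 6.50 × 10⁻¹⁰ × 2.10 × 10³⁷ = 1.36 × 10²⁸ Pa.

1.36 × 10²⁸ Pa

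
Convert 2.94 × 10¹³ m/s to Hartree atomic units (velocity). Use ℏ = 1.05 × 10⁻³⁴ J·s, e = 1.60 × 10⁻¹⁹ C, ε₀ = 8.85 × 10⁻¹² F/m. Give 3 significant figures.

atomic unit of velocity: v_au = e²/(4πε₀ℏ) = 2.19 × 10⁶ m/s.
2.94 × 10¹³ / 2.19 × 10⁶ = 1.34 × 10⁷

1.34 × 10⁷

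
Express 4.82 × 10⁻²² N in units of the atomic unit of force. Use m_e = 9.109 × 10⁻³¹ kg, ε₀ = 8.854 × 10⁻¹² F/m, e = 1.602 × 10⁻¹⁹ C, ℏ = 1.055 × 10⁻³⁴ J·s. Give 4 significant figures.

5.864 × 10⁻¹⁵

atomic unit of force: F_au = E_h/a₀ = m_e²e⁶/((4πε₀)³ℏ⁴) = 8.220 × 10⁻⁸ N.
4.82 × 10⁻²² / 8.220 × 10⁻⁸ = 5.864 × 10⁻¹⁵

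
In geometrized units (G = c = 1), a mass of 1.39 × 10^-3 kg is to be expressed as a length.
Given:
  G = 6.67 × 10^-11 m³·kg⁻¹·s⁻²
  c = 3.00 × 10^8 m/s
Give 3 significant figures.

1.03 × 10^-30 m

In G = c = 1 units mass has dimensions of length; the conversion factor is G/c².
1.39 × 10^-3 kg × (G/c²) = 1.03 × 10^-30 m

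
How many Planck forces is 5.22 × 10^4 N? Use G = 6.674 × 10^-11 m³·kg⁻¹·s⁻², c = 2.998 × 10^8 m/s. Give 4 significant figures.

Planck force: F_P = c⁴/G = 1.210 × 10^44 N.
5.22 × 10^4 / 1.210 × 10^44 = 4.313 × 10^-40

4.313 × 10^-40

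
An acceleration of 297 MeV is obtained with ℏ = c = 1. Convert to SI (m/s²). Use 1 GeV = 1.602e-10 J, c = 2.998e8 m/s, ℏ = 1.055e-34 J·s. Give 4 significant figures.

1.352e32 m/s²

Acceleration is [L]/[T]² = c·[E]/ℏ.
1 GeV → c/ℏ × (1 GeV in J) = 4.552e32 m/s².
Convert the energy scale: 297 MeV = 0.297 GeV.
Result: 0.297 × 4.552e32 = 1.352e32 m/s².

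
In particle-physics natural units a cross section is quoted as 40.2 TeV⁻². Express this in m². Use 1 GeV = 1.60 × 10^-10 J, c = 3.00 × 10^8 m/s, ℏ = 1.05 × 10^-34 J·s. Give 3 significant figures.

Area is [L]² = [E]⁻²·(ℏc)²; restore (ℏc)².
1 GeV⁻² → (ℏc)² × (1 GeV in J)⁻² = 3.88 × 10^-32 m².
Convert the energy scale: 40.2 TeV⁻² = 4.02 × 10^-5 GeV⁻².
Result: 4.02 × 10^-5 × 3.88 × 10^-32 = 1.56 × 10^-36 m².

1.56 × 10^-36 m²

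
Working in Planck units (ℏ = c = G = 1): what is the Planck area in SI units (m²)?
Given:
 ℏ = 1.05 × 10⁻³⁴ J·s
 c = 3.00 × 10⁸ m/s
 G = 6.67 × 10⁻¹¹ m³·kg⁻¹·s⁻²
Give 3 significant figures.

The unique combination of the constants set to 1 with dimensions of area is A_P = ℏG/c³.
  = 7.00 × 10⁻⁴⁵ / 2.70 × 10²⁵
  = 2.59 × 10⁻⁷⁰ m²

2.59 × 10⁻⁷⁰ m²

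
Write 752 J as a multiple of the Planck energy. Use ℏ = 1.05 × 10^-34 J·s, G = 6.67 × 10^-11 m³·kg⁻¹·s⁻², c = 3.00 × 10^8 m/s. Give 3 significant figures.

Planck energy: E_P = √(ℏc⁵/G) = 1.96 × 10^9 J.
752 / 1.96 × 10^9 = 3.84 × 10^-7

3.84 × 10^-7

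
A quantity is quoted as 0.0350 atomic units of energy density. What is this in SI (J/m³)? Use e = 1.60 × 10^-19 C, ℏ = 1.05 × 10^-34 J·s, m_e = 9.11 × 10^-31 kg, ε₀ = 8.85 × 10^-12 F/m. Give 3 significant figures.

1.05 × 10^12 J/m³

One atomic unit of energy density: u_au = E_h/a₀³ = m_e⁴e¹⁰/((4πε₀)⁵ℏ⁸) = 3.01 × 10^13 J/m³.
0.0350 × 3.01 × 10^13 J/m³ = 1.05 × 10^12 J/m³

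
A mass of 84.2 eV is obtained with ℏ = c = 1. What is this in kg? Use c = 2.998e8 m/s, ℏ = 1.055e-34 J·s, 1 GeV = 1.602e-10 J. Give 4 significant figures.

Mass is [E]/c²; divide by c².
1 GeV → 1/c² × (1 GeV in J) = 1.782e-27 kg.
Convert the energy scale: 84.2 eV = 8.42e-8 GeV.
Result: 8.42e-8 × 1.782e-27 = 1.501e-34 kg.

1.501e-34 kg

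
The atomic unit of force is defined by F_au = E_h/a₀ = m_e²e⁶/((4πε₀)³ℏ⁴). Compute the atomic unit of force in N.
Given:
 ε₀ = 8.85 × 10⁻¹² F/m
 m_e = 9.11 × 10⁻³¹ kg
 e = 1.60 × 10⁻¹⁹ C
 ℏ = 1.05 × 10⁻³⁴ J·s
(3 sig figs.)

F_au = E_h/a₀ = m_e²e⁶/((4πε₀)³ℏ⁴)
E_h = 4.38 × 10⁻¹⁸ J
a₀ = 5.26 × 10⁻¹¹ m
E_h/a₀ = 8.33 × 10⁻⁸ N

8.33 × 10⁻⁸ N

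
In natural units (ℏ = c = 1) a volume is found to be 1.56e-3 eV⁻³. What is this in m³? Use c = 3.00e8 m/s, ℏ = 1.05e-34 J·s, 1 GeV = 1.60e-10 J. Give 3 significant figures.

Volume is [L]³ = [E]⁻³·(ℏc)³.
1 GeV⁻³ → (ℏc)³ × (1 GeV in J)⁻³ = 7.63e-48 m³.
Convert the energy scale: 1.56e-3 eV⁻³ = 1.56e24 GeV⁻³.
Result: 1.56e24 × 7.63e-48 = 1.19e-23 m³.

1.19e-23 m³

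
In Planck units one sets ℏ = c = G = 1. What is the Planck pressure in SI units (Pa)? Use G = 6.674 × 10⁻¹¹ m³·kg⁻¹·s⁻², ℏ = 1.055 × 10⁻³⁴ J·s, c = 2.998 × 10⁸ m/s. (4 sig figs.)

p_P = c⁷/(ℏG²)
  = 2.177 × 10⁵⁹ / 4.699 × 10⁻⁵⁵
  = 4.632 × 10¹¹³ Pa

4.632 × 10¹¹³ Pa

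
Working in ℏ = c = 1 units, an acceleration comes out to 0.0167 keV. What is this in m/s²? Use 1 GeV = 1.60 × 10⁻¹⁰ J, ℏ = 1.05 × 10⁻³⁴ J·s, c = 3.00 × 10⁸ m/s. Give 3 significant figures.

Acceleration is [L]/[T]² = c·[E]/ℏ.
1 GeV → c/ℏ × (1 GeV in J) = 4.57 × 10³² m/s².
Convert the energy scale: 0.0167 keV = 1.67 × 10⁻⁸ GeV.
Result: 1.67 × 10⁻⁸ × 4.57 × 10³² = 7.63 × 10²⁴ m/s².

7.63 × 10²⁴ m/s²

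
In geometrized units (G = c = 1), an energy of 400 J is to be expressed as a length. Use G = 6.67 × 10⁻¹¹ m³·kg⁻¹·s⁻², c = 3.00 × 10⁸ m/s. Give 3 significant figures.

3.29 × 10⁻⁴² m

Energy → length via G/c⁴.
400 J × (G/c⁴) = 3.29 × 10⁻⁴² m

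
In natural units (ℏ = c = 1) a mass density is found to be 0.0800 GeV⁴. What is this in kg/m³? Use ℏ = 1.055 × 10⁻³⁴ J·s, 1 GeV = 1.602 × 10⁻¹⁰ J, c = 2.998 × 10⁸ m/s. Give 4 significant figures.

1.853 × 10¹⁹ kg/m³

Mass density is [E]/(c²[L]³) = [E]⁴/(ℏ³c⁵).
1 GeV⁴ → 1/(ℏ³c⁵) × (1 GeV in J)⁴ = 2.316 × 10²⁰ kg/m³.
Result: 0.0800 × 2.316 × 10²⁰ = 1.853 × 10¹⁹ kg/m³.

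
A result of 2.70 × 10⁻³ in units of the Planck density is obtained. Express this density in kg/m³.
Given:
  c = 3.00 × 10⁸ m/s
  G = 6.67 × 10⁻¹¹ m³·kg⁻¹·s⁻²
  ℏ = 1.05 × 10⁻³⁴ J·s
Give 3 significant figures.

1.40 × 10⁹⁴ kg/m³

One Planck density: ρ_P = c⁵/(ℏG²) = 5.20 × 10⁹⁶ kg/m³.
2.70 × 10⁻³ × 5.20 × 10⁹⁶ kg/m³ = 1.40 × 10⁹⁴ kg/m³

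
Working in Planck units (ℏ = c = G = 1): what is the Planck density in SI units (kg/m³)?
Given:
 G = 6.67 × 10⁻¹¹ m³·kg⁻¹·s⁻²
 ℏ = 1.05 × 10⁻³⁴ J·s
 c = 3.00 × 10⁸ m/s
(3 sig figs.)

Dimensional analysis gives ρ_P = c⁵/(ℏG²).
  = 2.43 × 10⁴² / 4.67 × 10⁻⁵⁵
  = 5.20 × 10⁹⁶ kg/m³

5.20 × 10⁹⁶ kg/m³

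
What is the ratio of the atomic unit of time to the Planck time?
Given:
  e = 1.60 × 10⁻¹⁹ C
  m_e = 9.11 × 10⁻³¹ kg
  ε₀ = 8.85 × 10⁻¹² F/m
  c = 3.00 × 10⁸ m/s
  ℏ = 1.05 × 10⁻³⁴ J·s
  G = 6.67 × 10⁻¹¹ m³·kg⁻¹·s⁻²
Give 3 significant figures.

atomic unit of time: τ_au = (4πε₀)²ℏ³/(m_e e⁴) = 2.40 × 10⁻¹⁷ s
Planck time: t_P = √(ℏG/c⁵) = 5.37 × 10⁻⁴⁴ s
ratio = 2.40 × 10⁻¹⁷ / 5.37 × 10⁻⁴⁴ = 4.47 × 10²⁶

4.47 × 10²⁶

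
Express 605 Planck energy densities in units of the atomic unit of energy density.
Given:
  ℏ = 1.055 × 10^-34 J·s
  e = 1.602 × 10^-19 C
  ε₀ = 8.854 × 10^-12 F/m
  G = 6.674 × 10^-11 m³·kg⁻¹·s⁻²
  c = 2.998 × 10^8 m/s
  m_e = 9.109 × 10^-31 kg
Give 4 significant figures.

9.568 × 10^102

Planck energy density: u_P = c⁷/(ℏG²) = 4.632 × 10^113 J/m³
atomic unit of energy density: u_au = E_h/a₀³ = m_e⁴e¹⁰/((4πε₀)⁵ℏ⁸) = 2.929 × 10^13 J/m³
605 × 4.632 × 10^113 / 2.929 × 10^13 = 9.568 × 10^102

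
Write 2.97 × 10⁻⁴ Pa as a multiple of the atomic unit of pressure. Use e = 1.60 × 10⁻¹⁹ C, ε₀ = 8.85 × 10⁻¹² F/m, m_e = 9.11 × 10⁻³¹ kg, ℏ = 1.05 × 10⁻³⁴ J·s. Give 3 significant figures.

atomic unit of pressure: P_au = E_h/a₀³ = m_e⁴e¹⁰/((4πε₀)⁵ℏ⁸) = 3.01 × 10¹³ Pa.
2.97 × 10⁻⁴ / 3.01 × 10¹³ = 9.86 × 10⁻¹⁸

9.86 × 10⁻¹⁸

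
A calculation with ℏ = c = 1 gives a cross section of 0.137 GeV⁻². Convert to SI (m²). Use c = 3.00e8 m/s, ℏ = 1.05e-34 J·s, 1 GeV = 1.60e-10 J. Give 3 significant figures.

5.31e-33 m²

Area is [L]² = [E]⁻²·(ℏc)²; restore (ℏc)².
1 GeV⁻² → (ℏc)² × (1 GeV in J)⁻² = 3.88e-32 m².
Result: 0.137 × 3.88e-32 = 5.31e-33 m².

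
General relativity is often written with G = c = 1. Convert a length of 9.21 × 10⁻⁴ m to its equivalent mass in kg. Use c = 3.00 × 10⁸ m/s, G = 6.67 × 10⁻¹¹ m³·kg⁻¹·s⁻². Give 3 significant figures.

Length → mass via c²/G.
9.21 × 10⁻⁴ m × (c²/G) = 1.24 × 10²⁴ kg

1.24 × 10²⁴ kg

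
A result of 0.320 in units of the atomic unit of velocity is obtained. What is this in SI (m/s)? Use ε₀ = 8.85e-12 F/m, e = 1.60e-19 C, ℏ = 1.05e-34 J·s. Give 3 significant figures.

7.02e5 m/s

One atomic unit of velocity: v_au = e²/(4πε₀ℏ) = 2.19e6 m/s.
0.320 × 2.19e6 m/s = 7.02e5 m/s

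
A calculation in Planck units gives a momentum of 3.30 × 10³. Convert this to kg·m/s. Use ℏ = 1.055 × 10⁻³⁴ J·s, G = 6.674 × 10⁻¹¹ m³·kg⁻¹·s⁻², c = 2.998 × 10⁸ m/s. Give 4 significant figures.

2.154 × 10⁴ kg·m/s

One Planck momentum: p_P = √(ℏc³/G) = 6.527 kg·m/s.
3.30 × 10³ × 6.527 kg·m/s = 2.154 × 10⁴ kg·m/s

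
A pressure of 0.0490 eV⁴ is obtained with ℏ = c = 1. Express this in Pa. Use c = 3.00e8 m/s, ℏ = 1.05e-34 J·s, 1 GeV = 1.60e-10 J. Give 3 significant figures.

Pressure is [E]/[L]³ = [E]⁴/(ℏc)³.
1 GeV⁴ → 1/(ℏc)³ × (1 GeV in J)⁴ = 2.10e37 Pa.
Convert the energy scale: 0.0490 eV⁴ = 4.90e-38 GeV⁴.
Result: 4.90e-38 × 2.10e37 = 1.03 Pa.

1.03 Pa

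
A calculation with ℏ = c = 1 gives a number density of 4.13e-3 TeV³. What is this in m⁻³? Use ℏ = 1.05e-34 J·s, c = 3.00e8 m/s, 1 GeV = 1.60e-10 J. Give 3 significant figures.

Number density is [L]⁻³ = [E]³/(ℏc)³.
1 GeV³ → 1/(ℏc)³ × (1 GeV in J)³ = 1.31e47 m⁻³.
Convert the energy scale: 4.13e-3 TeV³ = 4.13e6 GeV³.
Result: 4.13e6 × 1.31e47 = 5.41e53 m⁻³.

5.41e53 m⁻³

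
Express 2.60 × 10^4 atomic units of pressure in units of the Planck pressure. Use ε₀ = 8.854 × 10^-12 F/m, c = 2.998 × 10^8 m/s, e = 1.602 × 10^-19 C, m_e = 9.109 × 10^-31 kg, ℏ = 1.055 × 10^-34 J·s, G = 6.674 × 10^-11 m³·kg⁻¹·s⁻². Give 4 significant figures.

1.644 × 10^-96

atomic unit of pressure: P_au = E_h/a₀³ = m_e⁴e¹⁰/((4πε₀)⁵ℏ⁸) = 2.929 × 10^13 Pa
Planck pressure: p_P = c⁷/(ℏG²) = 4.632 × 10^113 Pa
2.60 × 10^4 × 2.929 × 10^13 / 4.632 × 10^113 = 1.644 × 10^-96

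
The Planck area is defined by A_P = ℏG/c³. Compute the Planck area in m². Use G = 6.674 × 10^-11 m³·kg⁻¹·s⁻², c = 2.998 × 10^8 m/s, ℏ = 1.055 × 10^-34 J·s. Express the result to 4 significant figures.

2.613 × 10^-70 m²

A_P = ℏG/c³
  = 7.041 × 10^-45 / 2.695 × 10^25
  = 2.613 × 10^-70 m²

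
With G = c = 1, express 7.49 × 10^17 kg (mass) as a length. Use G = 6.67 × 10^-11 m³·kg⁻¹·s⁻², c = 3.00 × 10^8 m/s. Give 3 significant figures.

In G = c = 1 units mass has dimensions of length; the conversion factor is G/c².
7.49 × 10^17 kg × (G/c²) = 5.55 × 10^-10 m

5.55 × 10^-10 m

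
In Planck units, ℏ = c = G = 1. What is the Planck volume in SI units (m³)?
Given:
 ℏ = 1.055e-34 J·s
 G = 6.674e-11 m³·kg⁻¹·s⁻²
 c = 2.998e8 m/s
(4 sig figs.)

Dimensional analysis gives V_P = (ℏG/c³)^(3/2).
  = √(1.784e-209)
  = 4.224e-105 m³

4.224e-105 m³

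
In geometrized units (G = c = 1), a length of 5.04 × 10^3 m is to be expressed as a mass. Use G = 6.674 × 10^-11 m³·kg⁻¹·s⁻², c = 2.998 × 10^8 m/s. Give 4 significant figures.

6.787 × 10^30 kg

Length → mass via c²/G.
5.04 × 10^3 m × (c²/G) = 6.787 × 10^30 kg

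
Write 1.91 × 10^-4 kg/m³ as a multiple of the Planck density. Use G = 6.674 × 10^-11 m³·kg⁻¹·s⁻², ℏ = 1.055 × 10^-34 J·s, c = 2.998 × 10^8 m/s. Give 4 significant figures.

3.706 × 10^-101

Planck density: ρ_P = c⁵/(ℏG²) = 5.154 × 10^96 kg/m³.
1.91 × 10^-4 / 5.154 × 10^96 = 3.706 × 10^-101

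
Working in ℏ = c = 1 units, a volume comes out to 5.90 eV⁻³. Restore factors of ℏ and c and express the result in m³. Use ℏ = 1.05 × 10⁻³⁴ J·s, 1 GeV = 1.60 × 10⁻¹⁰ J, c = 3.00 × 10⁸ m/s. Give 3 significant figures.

Volume is [L]³ = [E]⁻³·(ℏc)³.
1 GeV⁻³ → (ℏc)³ × (1 GeV in J)⁻³ = 7.63 × 10⁻⁴⁸ m³.
Convert the energy scale: 5.90 eV⁻³ = 5.90 × 10²⁷ GeV⁻³.
Result: 5.90 × 10²⁷ × 7.63 × 10⁻⁴⁸ = 4.50 × 10⁻²⁰ m³.

4.50 × 10⁻²⁰ m³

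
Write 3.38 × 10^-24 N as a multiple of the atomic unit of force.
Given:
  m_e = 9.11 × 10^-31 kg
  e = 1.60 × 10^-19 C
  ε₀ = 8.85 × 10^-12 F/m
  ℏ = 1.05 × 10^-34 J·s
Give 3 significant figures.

atomic unit of force: F_au = E_h/a₀ = m_e²e⁶/((4πε₀)³ℏ⁴) = 8.33 × 10^-8 N.
3.38 × 10^-24 / 8.33 × 10^-8 = 4.06 × 10^-17

4.06 × 10^-17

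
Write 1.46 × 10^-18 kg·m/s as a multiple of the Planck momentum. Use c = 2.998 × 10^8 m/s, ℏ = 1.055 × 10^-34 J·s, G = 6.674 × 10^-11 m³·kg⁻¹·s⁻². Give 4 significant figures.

2.237 × 10^-19

Planck momentum: p_P = √(ℏc³/G) = 6.527 kg·m/s.
1.46 × 10^-18 / 6.527 = 2.237 × 10^-19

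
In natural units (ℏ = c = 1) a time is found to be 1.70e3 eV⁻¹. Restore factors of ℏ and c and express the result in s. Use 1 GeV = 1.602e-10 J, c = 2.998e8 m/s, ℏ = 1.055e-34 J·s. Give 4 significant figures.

1.120e-12 s

A time is [E]⁻¹ in ℏ=c=1; restore one factor of ℏ.
1 GeV⁻¹ → ℏ × (1 GeV in J)⁻¹ = 6.586e-25 s.
Convert the energy scale: 1.70e3 eV⁻¹ = 1.70e12 GeV⁻¹.
Result: 1.70e12 × 6.586e-25 = 1.120e-12 s.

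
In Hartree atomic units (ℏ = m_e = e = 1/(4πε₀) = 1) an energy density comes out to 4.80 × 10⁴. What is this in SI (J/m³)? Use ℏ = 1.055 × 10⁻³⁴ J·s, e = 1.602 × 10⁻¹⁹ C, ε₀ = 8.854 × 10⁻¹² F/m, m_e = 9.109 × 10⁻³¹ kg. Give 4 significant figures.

1.406 × 10¹⁸ J/m³

One atomic unit of energy density: u_au = E_h/a₀³ = m_e⁴e¹⁰/((4πε₀)⁵ℏ⁸) = 2.929 × 10¹³ J/m³.
4.80 × 10⁴ × 2.929 × 10¹³ J/m³ = 1.406 × 10¹⁸ J/m³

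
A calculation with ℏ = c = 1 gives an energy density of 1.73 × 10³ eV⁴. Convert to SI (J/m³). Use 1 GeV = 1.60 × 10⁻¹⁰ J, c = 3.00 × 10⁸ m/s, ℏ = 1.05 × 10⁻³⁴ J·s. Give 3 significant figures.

3.63 × 10⁴ J/m³

[E]/[L]³ = [E]⁴/(ℏc)³; restore (ℏc)⁻³.
1 GeV⁴ → 1/(ℏc)³ × (1 GeV in J)⁴ = 2.10 × 10³⁷ J/m³.
Convert the energy scale: 1.73 × 10³ eV⁴ = 1.73 × 10⁻³³ GeV⁴.
Result: 1.73 × 10⁻³³ × 2.10 × 10³⁷ = 3.63 × 10⁴ J/m³.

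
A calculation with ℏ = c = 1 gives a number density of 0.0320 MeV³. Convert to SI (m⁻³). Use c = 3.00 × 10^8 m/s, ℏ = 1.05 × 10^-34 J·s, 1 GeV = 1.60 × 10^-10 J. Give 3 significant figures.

Number density is [L]⁻³ = [E]³/(ℏc)³.
1 GeV³ → 1/(ℏc)³ × (1 GeV in J)³ = 1.31 × 10^47 m⁻³.
Convert the energy scale: 0.0320 MeV³ = 3.20 × 10^-11 GeV³.
Result: 3.20 × 10^-11 × 1.31 × 10^47 = 4.19 × 10^36 m⁻³.

4.19 × 10^36 m⁻³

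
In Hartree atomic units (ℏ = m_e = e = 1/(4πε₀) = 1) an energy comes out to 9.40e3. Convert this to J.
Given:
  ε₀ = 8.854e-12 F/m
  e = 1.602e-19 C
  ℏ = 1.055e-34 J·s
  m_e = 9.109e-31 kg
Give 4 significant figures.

4.093e-14 J

One hartree: E_h = m_e e⁴/(4πε₀ℏ)² = 4.354e-18 J.
9.40e3 × 4.354e-18 J = 4.093e-14 J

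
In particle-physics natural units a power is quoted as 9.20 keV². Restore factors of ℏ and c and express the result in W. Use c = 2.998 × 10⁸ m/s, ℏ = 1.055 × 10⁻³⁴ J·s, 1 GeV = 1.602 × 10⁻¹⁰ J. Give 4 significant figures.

2.238 × 10³ W

Power is [E]/[T] = [E]²/ℏ.
1 GeV² → 1/ℏ × (1 GeV in J)² = 2.433 × 10¹⁴ W.
Convert the energy scale: 9.20 keV² = 9.20 × 10⁻¹² GeV².
Result: 9.20 × 10⁻¹² × 2.433 × 10¹⁴ = 2.238 × 10³ W.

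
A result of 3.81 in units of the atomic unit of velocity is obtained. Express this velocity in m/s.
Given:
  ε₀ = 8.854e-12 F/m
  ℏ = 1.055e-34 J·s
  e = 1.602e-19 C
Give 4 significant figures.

One atomic unit of velocity: v_au = e²/(4πε₀ℏ) = 2.186e6 m/s.
3.81 × 2.186e6 m/s = 8.330e6 m/s

8.330e6 m/s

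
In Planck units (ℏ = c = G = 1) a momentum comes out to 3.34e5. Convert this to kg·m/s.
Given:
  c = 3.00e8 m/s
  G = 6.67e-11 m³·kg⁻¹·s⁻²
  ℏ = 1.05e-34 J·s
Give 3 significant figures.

2.18e6 kg·m/s

One Planck momentum: p_P = √(ℏc³/G) = 6.52 kg·m/s.
3.34e5 × 6.52 kg·m/s = 2.18e6 kg·m/s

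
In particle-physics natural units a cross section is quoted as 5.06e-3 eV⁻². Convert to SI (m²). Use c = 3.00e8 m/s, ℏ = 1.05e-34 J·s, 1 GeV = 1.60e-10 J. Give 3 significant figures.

1.96e-16 m²

Area is [L]² = [E]⁻²·(ℏc)²; restore (ℏc)².
1 GeV⁻² → (ℏc)² × (1 GeV in J)⁻² = 3.88e-32 m².
Convert the energy scale: 5.06e-3 eV⁻² = 5.06e15 GeV⁻².
Result: 5.06e15 × 3.88e-32 = 1.96e-16 m².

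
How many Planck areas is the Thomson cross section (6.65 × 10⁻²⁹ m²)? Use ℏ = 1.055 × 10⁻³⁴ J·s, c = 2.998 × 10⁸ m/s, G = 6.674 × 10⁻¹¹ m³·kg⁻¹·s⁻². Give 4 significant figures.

Planck area: A_P = ℏG/c³ = 2.613 × 10⁻⁷⁰ m².
6.65 × 10⁻²⁹ / 2.613 × 10⁻⁷⁰ = 2.545 × 10⁴¹

2.545 × 10⁴¹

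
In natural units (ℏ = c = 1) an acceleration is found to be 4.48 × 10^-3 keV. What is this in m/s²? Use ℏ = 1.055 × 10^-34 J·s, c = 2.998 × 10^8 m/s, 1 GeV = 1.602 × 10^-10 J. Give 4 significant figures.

2.039 × 10^24 m/s²

Acceleration is [L]/[T]² = c·[E]/ℏ.
1 GeV → c/ℏ × (1 GeV in J) = 4.552 × 10^32 m/s².
Convert the energy scale: 4.48 × 10^-3 keV = 4.48 × 10^-9 GeV.
Result: 4.48 × 10^-9 × 4.552 × 10^32 = 2.039 × 10^24 m/s².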